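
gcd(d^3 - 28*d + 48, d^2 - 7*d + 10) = d - 2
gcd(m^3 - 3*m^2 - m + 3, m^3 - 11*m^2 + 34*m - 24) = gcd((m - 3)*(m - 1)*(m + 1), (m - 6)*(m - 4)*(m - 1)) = m - 1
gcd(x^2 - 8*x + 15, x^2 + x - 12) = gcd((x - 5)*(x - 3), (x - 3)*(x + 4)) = x - 3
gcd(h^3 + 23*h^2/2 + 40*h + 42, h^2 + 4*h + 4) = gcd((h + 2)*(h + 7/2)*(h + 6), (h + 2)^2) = h + 2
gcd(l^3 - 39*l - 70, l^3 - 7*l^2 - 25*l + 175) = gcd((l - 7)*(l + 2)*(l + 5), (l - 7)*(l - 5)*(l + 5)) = l^2 - 2*l - 35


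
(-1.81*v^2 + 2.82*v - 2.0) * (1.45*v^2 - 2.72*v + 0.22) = -2.6245*v^4 + 9.0122*v^3 - 10.9686*v^2 + 6.0604*v - 0.44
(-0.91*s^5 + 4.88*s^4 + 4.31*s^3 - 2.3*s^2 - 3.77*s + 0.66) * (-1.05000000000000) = 0.9555*s^5 - 5.124*s^4 - 4.5255*s^3 + 2.415*s^2 + 3.9585*s - 0.693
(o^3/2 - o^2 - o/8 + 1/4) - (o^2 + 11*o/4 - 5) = o^3/2 - 2*o^2 - 23*o/8 + 21/4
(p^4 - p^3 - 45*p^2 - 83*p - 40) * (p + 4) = p^5 + 3*p^4 - 49*p^3 - 263*p^2 - 372*p - 160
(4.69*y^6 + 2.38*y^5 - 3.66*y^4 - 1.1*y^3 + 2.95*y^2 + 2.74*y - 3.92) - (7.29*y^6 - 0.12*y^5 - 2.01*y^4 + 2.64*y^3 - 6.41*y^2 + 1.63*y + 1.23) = -2.6*y^6 + 2.5*y^5 - 1.65*y^4 - 3.74*y^3 + 9.36*y^2 + 1.11*y - 5.15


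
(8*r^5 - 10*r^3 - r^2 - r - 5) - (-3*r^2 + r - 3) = 8*r^5 - 10*r^3 + 2*r^2 - 2*r - 2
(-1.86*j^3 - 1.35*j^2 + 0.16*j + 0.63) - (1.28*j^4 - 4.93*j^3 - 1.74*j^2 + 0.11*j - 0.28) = -1.28*j^4 + 3.07*j^3 + 0.39*j^2 + 0.05*j + 0.91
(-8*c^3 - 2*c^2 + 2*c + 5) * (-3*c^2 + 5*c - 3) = 24*c^5 - 34*c^4 + 8*c^3 + c^2 + 19*c - 15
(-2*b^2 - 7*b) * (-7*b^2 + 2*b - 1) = 14*b^4 + 45*b^3 - 12*b^2 + 7*b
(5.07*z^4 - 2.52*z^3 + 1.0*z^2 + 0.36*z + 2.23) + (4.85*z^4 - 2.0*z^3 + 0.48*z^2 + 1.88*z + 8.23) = 9.92*z^4 - 4.52*z^3 + 1.48*z^2 + 2.24*z + 10.46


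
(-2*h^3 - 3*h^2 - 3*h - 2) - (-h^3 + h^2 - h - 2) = -h^3 - 4*h^2 - 2*h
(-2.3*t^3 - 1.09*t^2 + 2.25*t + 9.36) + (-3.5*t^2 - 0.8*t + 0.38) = -2.3*t^3 - 4.59*t^2 + 1.45*t + 9.74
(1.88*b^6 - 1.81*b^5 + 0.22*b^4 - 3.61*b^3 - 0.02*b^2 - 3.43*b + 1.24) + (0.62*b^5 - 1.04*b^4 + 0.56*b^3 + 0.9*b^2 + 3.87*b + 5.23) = 1.88*b^6 - 1.19*b^5 - 0.82*b^4 - 3.05*b^3 + 0.88*b^2 + 0.44*b + 6.47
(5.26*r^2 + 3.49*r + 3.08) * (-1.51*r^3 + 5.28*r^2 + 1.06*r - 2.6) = -7.9426*r^5 + 22.5029*r^4 + 19.352*r^3 + 6.2858*r^2 - 5.8092*r - 8.008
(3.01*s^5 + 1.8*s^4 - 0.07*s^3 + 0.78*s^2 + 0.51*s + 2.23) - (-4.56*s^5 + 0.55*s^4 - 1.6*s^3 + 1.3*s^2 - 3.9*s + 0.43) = 7.57*s^5 + 1.25*s^4 + 1.53*s^3 - 0.52*s^2 + 4.41*s + 1.8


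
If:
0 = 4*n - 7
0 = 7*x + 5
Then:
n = 7/4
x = -5/7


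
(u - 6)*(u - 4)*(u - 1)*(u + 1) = u^4 - 10*u^3 + 23*u^2 + 10*u - 24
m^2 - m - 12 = (m - 4)*(m + 3)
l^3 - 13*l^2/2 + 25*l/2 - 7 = (l - 7/2)*(l - 2)*(l - 1)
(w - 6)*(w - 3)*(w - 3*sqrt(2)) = w^3 - 9*w^2 - 3*sqrt(2)*w^2 + 18*w + 27*sqrt(2)*w - 54*sqrt(2)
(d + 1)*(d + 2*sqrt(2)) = d^2 + d + 2*sqrt(2)*d + 2*sqrt(2)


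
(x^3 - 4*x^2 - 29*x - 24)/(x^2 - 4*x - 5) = (x^2 - 5*x - 24)/(x - 5)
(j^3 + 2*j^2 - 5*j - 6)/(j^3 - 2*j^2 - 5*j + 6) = (j^3 + 2*j^2 - 5*j - 6)/(j^3 - 2*j^2 - 5*j + 6)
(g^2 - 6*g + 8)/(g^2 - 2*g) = (g - 4)/g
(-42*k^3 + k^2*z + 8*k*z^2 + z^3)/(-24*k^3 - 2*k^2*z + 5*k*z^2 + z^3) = (7*k + z)/(4*k + z)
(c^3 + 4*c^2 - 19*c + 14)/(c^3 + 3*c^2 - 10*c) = (c^2 + 6*c - 7)/(c*(c + 5))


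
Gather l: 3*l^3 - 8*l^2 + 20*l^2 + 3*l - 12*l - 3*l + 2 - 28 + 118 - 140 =3*l^3 + 12*l^2 - 12*l - 48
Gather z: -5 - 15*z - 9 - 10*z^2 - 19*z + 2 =-10*z^2 - 34*z - 12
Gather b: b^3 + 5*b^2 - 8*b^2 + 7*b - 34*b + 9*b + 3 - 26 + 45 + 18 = b^3 - 3*b^2 - 18*b + 40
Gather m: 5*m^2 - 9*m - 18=5*m^2 - 9*m - 18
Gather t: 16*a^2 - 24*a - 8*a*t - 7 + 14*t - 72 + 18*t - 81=16*a^2 - 24*a + t*(32 - 8*a) - 160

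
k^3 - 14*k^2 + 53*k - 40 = (k - 8)*(k - 5)*(k - 1)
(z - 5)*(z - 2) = z^2 - 7*z + 10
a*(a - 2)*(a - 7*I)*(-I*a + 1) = -I*a^4 - 6*a^3 + 2*I*a^3 + 12*a^2 - 7*I*a^2 + 14*I*a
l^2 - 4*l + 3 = (l - 3)*(l - 1)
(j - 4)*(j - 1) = j^2 - 5*j + 4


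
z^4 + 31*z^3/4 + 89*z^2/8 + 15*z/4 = z*(z + 1/2)*(z + 5/4)*(z + 6)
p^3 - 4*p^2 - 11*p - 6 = (p - 6)*(p + 1)^2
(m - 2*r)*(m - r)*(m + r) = m^3 - 2*m^2*r - m*r^2 + 2*r^3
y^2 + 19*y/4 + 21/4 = (y + 7/4)*(y + 3)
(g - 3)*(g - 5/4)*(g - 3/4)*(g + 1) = g^4 - 4*g^3 + 31*g^2/16 + 33*g/8 - 45/16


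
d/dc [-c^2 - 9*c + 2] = -2*c - 9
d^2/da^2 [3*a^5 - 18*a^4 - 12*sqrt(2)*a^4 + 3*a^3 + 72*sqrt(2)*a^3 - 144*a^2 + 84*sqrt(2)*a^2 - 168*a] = 60*a^3 - 216*a^2 - 144*sqrt(2)*a^2 + 18*a + 432*sqrt(2)*a - 288 + 168*sqrt(2)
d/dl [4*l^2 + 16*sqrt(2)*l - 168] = 8*l + 16*sqrt(2)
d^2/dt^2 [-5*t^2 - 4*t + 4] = -10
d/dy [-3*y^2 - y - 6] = -6*y - 1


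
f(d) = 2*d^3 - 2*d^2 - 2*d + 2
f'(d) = 6*d^2 - 4*d - 2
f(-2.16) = -23.17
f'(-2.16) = 34.63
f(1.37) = 0.65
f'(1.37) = 3.78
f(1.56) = 1.61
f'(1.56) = 6.36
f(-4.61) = -227.23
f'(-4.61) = 143.95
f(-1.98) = -17.41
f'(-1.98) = 29.44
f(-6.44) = -602.25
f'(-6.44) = 272.60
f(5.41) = 249.32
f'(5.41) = 151.97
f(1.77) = 3.28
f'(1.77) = 9.72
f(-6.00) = -490.00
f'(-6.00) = 238.00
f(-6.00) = -490.00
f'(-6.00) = 238.00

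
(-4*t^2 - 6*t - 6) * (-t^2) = 4*t^4 + 6*t^3 + 6*t^2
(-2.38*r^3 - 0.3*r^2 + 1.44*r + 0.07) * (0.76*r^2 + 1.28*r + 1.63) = -1.8088*r^5 - 3.2744*r^4 - 3.169*r^3 + 1.4074*r^2 + 2.4368*r + 0.1141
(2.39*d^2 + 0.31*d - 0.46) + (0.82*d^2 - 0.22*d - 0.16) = 3.21*d^2 + 0.09*d - 0.62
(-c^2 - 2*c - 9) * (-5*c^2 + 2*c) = 5*c^4 + 8*c^3 + 41*c^2 - 18*c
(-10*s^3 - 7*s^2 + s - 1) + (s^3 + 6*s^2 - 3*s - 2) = -9*s^3 - s^2 - 2*s - 3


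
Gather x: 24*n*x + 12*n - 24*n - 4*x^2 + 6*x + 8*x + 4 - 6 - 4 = -12*n - 4*x^2 + x*(24*n + 14) - 6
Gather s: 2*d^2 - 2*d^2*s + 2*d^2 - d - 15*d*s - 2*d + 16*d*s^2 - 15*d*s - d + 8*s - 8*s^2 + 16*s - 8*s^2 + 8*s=4*d^2 - 4*d + s^2*(16*d - 16) + s*(-2*d^2 - 30*d + 32)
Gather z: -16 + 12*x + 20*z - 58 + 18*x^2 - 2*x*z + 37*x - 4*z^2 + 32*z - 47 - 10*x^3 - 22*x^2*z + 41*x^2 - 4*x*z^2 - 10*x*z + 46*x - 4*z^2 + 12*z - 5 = -10*x^3 + 59*x^2 + 95*x + z^2*(-4*x - 8) + z*(-22*x^2 - 12*x + 64) - 126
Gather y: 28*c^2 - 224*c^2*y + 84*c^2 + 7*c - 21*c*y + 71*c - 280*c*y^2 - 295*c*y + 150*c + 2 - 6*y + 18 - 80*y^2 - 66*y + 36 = 112*c^2 + 228*c + y^2*(-280*c - 80) + y*(-224*c^2 - 316*c - 72) + 56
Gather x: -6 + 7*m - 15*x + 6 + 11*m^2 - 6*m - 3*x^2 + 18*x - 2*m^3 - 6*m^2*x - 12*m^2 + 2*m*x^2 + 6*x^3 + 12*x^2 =-2*m^3 - m^2 + m + 6*x^3 + x^2*(2*m + 9) + x*(3 - 6*m^2)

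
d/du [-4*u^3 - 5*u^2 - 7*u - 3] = -12*u^2 - 10*u - 7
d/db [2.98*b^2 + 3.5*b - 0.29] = 5.96*b + 3.5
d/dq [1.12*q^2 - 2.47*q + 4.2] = 2.24*q - 2.47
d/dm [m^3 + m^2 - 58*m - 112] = 3*m^2 + 2*m - 58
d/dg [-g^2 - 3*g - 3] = -2*g - 3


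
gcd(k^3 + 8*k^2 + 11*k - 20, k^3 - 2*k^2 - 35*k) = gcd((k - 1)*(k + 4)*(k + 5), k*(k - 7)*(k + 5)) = k + 5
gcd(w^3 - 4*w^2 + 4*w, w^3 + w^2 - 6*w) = w^2 - 2*w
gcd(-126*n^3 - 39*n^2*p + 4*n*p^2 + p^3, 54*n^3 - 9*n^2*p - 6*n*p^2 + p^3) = -18*n^2 - 3*n*p + p^2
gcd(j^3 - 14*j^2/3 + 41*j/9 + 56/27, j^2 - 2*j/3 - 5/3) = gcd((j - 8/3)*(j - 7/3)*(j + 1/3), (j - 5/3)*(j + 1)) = 1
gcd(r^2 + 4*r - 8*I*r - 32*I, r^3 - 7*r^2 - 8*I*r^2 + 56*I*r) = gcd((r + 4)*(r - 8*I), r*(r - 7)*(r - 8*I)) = r - 8*I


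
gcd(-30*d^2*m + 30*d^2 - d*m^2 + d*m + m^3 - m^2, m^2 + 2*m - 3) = m - 1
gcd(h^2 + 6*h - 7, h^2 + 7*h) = h + 7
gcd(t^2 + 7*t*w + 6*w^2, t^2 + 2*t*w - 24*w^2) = t + 6*w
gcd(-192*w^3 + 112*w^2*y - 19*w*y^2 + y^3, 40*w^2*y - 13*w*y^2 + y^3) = -8*w + y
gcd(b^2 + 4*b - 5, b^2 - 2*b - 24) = 1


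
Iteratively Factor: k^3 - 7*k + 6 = (k - 1)*(k^2 + k - 6) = (k - 2)*(k - 1)*(k + 3)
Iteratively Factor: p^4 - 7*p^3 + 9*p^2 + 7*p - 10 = (p - 5)*(p^3 - 2*p^2 - p + 2) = (p - 5)*(p + 1)*(p^2 - 3*p + 2) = (p - 5)*(p - 1)*(p + 1)*(p - 2)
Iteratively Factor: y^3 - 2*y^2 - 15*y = (y)*(y^2 - 2*y - 15) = y*(y + 3)*(y - 5)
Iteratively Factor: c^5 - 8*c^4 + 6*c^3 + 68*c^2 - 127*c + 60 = (c - 4)*(c^4 - 4*c^3 - 10*c^2 + 28*c - 15) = (c - 4)*(c - 1)*(c^3 - 3*c^2 - 13*c + 15) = (c - 5)*(c - 4)*(c - 1)*(c^2 + 2*c - 3) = (c - 5)*(c - 4)*(c - 1)^2*(c + 3)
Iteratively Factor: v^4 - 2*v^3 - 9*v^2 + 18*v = (v)*(v^3 - 2*v^2 - 9*v + 18) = v*(v - 3)*(v^2 + v - 6) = v*(v - 3)*(v + 3)*(v - 2)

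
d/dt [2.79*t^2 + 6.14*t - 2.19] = 5.58*t + 6.14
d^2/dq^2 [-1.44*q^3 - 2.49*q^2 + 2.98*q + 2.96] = -8.64*q - 4.98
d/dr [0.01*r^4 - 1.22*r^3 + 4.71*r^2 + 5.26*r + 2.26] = 0.04*r^3 - 3.66*r^2 + 9.42*r + 5.26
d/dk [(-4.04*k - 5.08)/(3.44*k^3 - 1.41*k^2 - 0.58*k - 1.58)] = (27.7952*k^3 + 46.7292*k^2 - 14.3256*k + 3.4368)/(11.8336*k^6 - 9.7008*k^5 - 2.0023*k^4 - 9.2348*k^3 + 4.792*k^2 + 1.8328*k + 2.4964)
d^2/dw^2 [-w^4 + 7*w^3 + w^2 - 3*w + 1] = -12*w^2 + 42*w + 2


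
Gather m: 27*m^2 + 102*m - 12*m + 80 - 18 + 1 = 27*m^2 + 90*m + 63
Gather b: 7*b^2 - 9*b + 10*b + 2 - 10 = 7*b^2 + b - 8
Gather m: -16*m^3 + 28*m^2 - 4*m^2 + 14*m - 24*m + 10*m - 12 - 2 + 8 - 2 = -16*m^3 + 24*m^2 - 8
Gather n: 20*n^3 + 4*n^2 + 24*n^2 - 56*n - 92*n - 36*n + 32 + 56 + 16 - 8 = 20*n^3 + 28*n^2 - 184*n + 96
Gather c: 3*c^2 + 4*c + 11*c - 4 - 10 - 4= 3*c^2 + 15*c - 18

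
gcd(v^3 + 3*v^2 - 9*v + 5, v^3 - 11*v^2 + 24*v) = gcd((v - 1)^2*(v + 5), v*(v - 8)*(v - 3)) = 1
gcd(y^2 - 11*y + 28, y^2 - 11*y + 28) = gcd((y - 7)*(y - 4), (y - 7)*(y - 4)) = y^2 - 11*y + 28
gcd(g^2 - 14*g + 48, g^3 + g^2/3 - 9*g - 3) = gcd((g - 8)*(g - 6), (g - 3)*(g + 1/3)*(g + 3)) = 1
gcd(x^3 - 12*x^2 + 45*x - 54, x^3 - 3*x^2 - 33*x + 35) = 1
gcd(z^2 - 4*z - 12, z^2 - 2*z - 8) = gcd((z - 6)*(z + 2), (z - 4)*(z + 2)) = z + 2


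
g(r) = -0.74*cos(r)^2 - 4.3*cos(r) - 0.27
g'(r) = 1.48*sin(r)*cos(r) + 4.3*sin(r)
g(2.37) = 2.43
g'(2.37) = 2.26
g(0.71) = -3.96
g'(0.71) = 3.53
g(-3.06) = 3.28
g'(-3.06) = -0.23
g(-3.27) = 3.27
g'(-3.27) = 0.36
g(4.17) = 1.75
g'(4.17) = -3.03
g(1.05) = -2.59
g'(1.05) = 4.37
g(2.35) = 2.39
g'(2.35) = 2.32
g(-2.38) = 2.45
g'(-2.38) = -2.23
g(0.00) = -5.31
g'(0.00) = 0.00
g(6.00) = -5.08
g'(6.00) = -1.60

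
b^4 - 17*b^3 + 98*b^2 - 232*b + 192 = (b - 8)*(b - 4)*(b - 3)*(b - 2)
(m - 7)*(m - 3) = m^2 - 10*m + 21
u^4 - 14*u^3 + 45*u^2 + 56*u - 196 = (u - 7)^2*(u - 2)*(u + 2)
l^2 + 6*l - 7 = (l - 1)*(l + 7)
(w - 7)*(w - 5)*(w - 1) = w^3 - 13*w^2 + 47*w - 35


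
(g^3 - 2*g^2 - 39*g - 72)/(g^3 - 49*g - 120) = (g + 3)/(g + 5)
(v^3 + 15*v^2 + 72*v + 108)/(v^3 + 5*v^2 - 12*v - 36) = (v^2 + 9*v + 18)/(v^2 - v - 6)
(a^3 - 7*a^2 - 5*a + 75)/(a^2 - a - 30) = (-a^3 + 7*a^2 + 5*a - 75)/(-a^2 + a + 30)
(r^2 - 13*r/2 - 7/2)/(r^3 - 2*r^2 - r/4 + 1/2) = 2*(r - 7)/(2*r^2 - 5*r + 2)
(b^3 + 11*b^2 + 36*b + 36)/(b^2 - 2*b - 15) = (b^2 + 8*b + 12)/(b - 5)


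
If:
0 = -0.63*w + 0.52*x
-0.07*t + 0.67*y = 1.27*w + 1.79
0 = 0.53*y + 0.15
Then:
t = -14.9750566893424*x - 28.2803234501348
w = 0.825396825396825*x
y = -0.28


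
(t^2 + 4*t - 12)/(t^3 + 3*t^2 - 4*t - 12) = (t + 6)/(t^2 + 5*t + 6)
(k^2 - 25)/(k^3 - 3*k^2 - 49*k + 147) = (k^2 - 25)/(k^3 - 3*k^2 - 49*k + 147)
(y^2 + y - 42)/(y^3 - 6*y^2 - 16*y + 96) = (y + 7)/(y^2 - 16)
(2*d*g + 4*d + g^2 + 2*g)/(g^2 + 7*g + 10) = (2*d + g)/(g + 5)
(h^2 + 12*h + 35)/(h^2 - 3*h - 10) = (h^2 + 12*h + 35)/(h^2 - 3*h - 10)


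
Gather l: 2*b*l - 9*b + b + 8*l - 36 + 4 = -8*b + l*(2*b + 8) - 32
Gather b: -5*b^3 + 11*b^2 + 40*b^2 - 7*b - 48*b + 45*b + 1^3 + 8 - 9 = -5*b^3 + 51*b^2 - 10*b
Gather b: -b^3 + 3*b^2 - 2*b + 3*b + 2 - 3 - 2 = -b^3 + 3*b^2 + b - 3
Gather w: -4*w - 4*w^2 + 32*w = -4*w^2 + 28*w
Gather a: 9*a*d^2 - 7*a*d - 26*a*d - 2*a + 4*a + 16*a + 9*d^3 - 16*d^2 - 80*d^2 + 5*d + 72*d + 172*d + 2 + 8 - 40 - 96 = a*(9*d^2 - 33*d + 18) + 9*d^3 - 96*d^2 + 249*d - 126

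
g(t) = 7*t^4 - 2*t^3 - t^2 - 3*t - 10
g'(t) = 28*t^3 - 6*t^2 - 2*t - 3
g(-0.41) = -8.60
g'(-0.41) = -5.12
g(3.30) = 727.48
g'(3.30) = 931.30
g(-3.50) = 1124.44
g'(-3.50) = -1270.00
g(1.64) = 24.21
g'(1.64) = 101.09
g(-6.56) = 13494.48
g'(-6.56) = -8152.49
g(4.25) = 2089.43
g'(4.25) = 2029.56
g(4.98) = 4008.67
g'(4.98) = 3296.41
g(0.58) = -11.67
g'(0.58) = -0.72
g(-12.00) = 148490.00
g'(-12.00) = -49227.00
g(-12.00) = 148490.00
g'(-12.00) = -49227.00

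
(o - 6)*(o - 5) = o^2 - 11*o + 30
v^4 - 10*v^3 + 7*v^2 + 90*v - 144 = (v - 8)*(v - 3)*(v - 2)*(v + 3)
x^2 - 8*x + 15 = (x - 5)*(x - 3)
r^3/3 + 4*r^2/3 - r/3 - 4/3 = (r/3 + 1/3)*(r - 1)*(r + 4)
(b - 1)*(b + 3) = b^2 + 2*b - 3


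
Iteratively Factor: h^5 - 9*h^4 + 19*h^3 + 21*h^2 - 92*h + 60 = (h - 2)*(h^4 - 7*h^3 + 5*h^2 + 31*h - 30) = (h - 2)*(h + 2)*(h^3 - 9*h^2 + 23*h - 15) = (h - 3)*(h - 2)*(h + 2)*(h^2 - 6*h + 5) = (h - 3)*(h - 2)*(h - 1)*(h + 2)*(h - 5)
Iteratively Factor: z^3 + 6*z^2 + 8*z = (z + 2)*(z^2 + 4*z) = (z + 2)*(z + 4)*(z)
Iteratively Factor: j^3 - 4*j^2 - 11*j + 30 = (j - 5)*(j^2 + j - 6) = (j - 5)*(j + 3)*(j - 2)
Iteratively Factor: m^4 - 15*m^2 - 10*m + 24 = (m - 4)*(m^3 + 4*m^2 + m - 6) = (m - 4)*(m + 2)*(m^2 + 2*m - 3) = (m - 4)*(m - 1)*(m + 2)*(m + 3)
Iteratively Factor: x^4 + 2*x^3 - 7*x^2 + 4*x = (x - 1)*(x^3 + 3*x^2 - 4*x) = (x - 1)*(x + 4)*(x^2 - x) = x*(x - 1)*(x + 4)*(x - 1)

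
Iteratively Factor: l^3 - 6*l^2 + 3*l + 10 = (l - 5)*(l^2 - l - 2) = (l - 5)*(l - 2)*(l + 1)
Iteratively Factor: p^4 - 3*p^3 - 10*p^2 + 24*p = (p - 2)*(p^3 - p^2 - 12*p) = (p - 4)*(p - 2)*(p^2 + 3*p) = (p - 4)*(p - 2)*(p + 3)*(p)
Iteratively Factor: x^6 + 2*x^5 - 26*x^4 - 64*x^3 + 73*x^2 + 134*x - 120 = (x + 3)*(x^5 - x^4 - 23*x^3 + 5*x^2 + 58*x - 40) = (x + 3)*(x + 4)*(x^4 - 5*x^3 - 3*x^2 + 17*x - 10) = (x - 1)*(x + 3)*(x + 4)*(x^3 - 4*x^2 - 7*x + 10) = (x - 5)*(x - 1)*(x + 3)*(x + 4)*(x^2 + x - 2) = (x - 5)*(x - 1)*(x + 2)*(x + 3)*(x + 4)*(x - 1)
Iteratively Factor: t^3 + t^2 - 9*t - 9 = (t + 1)*(t^2 - 9) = (t + 1)*(t + 3)*(t - 3)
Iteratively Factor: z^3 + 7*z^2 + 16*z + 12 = (z + 2)*(z^2 + 5*z + 6) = (z + 2)*(z + 3)*(z + 2)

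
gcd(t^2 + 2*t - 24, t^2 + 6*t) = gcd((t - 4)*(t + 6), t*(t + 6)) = t + 6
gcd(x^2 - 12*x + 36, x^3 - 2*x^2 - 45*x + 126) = x - 6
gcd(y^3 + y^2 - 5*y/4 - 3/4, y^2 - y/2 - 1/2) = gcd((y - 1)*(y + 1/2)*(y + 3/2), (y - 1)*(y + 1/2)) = y^2 - y/2 - 1/2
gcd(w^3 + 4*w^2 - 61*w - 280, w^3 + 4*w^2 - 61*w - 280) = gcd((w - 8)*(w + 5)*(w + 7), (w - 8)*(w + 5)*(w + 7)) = w^3 + 4*w^2 - 61*w - 280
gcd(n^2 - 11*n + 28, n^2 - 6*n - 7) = n - 7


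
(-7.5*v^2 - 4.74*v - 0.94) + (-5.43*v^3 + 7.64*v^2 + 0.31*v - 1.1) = -5.43*v^3 + 0.14*v^2 - 4.43*v - 2.04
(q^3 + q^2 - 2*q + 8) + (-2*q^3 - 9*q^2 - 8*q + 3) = -q^3 - 8*q^2 - 10*q + 11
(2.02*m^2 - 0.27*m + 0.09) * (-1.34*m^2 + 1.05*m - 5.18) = -2.7068*m^4 + 2.4828*m^3 - 10.8677*m^2 + 1.4931*m - 0.4662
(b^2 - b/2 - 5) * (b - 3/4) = b^3 - 5*b^2/4 - 37*b/8 + 15/4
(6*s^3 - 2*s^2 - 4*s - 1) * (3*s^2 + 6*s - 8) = 18*s^5 + 30*s^4 - 72*s^3 - 11*s^2 + 26*s + 8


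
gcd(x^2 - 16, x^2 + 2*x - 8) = x + 4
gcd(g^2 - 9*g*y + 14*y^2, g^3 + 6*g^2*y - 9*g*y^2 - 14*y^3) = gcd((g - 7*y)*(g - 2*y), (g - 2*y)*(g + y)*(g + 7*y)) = -g + 2*y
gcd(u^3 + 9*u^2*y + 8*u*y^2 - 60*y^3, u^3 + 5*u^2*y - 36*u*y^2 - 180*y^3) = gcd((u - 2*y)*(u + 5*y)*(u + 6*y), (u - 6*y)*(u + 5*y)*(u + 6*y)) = u^2 + 11*u*y + 30*y^2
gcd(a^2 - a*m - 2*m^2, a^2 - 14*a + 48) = 1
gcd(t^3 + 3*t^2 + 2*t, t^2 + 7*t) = t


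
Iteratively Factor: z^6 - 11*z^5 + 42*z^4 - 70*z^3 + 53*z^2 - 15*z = (z - 5)*(z^5 - 6*z^4 + 12*z^3 - 10*z^2 + 3*z) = (z - 5)*(z - 1)*(z^4 - 5*z^3 + 7*z^2 - 3*z) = z*(z - 5)*(z - 1)*(z^3 - 5*z^2 + 7*z - 3) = z*(z - 5)*(z - 3)*(z - 1)*(z^2 - 2*z + 1) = z*(z - 5)*(z - 3)*(z - 1)^2*(z - 1)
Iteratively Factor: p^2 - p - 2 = (p + 1)*(p - 2)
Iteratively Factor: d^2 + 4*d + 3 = (d + 1)*(d + 3)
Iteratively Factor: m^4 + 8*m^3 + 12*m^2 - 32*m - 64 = (m - 2)*(m^3 + 10*m^2 + 32*m + 32) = (m - 2)*(m + 4)*(m^2 + 6*m + 8) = (m - 2)*(m + 2)*(m + 4)*(m + 4)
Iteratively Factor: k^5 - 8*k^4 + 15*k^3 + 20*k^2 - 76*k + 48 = (k - 4)*(k^4 - 4*k^3 - k^2 + 16*k - 12) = (k - 4)*(k + 2)*(k^3 - 6*k^2 + 11*k - 6) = (k - 4)*(k - 2)*(k + 2)*(k^2 - 4*k + 3) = (k - 4)*(k - 2)*(k - 1)*(k + 2)*(k - 3)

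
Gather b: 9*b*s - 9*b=b*(9*s - 9)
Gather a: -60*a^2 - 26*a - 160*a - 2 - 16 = -60*a^2 - 186*a - 18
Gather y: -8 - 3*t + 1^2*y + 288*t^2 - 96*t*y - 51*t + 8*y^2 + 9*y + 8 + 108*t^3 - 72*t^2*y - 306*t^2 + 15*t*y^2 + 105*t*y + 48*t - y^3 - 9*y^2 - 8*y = 108*t^3 - 18*t^2 - 6*t - y^3 + y^2*(15*t - 1) + y*(-72*t^2 + 9*t + 2)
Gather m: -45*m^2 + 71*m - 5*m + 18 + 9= -45*m^2 + 66*m + 27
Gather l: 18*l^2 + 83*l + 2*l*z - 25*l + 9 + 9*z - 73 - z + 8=18*l^2 + l*(2*z + 58) + 8*z - 56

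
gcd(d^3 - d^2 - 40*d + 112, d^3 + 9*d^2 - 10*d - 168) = d^2 + 3*d - 28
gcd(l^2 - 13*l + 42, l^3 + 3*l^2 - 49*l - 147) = l - 7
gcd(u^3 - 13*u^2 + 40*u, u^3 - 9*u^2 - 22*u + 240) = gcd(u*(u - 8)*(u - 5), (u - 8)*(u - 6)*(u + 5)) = u - 8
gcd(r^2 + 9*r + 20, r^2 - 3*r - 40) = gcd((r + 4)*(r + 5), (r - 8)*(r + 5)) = r + 5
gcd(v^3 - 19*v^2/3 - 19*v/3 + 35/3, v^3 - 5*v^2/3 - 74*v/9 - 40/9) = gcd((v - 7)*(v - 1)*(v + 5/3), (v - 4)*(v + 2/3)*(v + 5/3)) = v + 5/3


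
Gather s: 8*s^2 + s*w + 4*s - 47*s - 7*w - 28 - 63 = 8*s^2 + s*(w - 43) - 7*w - 91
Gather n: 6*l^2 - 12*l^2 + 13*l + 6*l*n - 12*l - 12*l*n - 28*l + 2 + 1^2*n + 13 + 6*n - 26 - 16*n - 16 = -6*l^2 - 27*l + n*(-6*l - 9) - 27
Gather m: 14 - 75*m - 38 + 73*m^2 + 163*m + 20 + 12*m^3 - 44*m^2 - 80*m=12*m^3 + 29*m^2 + 8*m - 4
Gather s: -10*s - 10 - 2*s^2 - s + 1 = -2*s^2 - 11*s - 9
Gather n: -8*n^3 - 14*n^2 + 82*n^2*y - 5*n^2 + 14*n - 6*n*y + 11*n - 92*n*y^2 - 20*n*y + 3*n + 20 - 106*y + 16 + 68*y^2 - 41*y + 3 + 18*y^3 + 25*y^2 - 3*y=-8*n^3 + n^2*(82*y - 19) + n*(-92*y^2 - 26*y + 28) + 18*y^3 + 93*y^2 - 150*y + 39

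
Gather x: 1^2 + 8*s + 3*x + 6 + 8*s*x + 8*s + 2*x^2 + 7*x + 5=16*s + 2*x^2 + x*(8*s + 10) + 12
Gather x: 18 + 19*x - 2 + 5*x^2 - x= 5*x^2 + 18*x + 16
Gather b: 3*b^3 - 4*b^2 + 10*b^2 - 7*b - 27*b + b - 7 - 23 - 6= 3*b^3 + 6*b^2 - 33*b - 36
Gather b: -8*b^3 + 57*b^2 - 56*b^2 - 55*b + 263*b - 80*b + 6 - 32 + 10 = -8*b^3 + b^2 + 128*b - 16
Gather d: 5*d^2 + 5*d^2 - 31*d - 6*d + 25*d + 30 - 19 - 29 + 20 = 10*d^2 - 12*d + 2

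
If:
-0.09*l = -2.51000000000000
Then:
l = 27.89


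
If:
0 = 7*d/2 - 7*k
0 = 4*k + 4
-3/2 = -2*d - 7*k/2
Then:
No Solution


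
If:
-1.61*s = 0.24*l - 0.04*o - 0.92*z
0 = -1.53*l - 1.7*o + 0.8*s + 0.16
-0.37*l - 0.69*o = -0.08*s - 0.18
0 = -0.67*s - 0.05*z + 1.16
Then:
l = 1.02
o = -0.11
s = 1.51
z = 2.92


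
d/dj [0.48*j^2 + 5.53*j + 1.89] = 0.96*j + 5.53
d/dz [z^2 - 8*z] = 2*z - 8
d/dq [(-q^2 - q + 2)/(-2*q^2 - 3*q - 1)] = (q^2 + 10*q + 7)/(4*q^4 + 12*q^3 + 13*q^2 + 6*q + 1)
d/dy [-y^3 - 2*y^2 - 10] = y*(-3*y - 4)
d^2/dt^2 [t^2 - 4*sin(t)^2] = 16*sin(t)^2 - 6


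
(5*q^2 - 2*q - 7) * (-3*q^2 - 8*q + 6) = -15*q^4 - 34*q^3 + 67*q^2 + 44*q - 42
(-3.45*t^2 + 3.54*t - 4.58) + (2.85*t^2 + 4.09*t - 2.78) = -0.6*t^2 + 7.63*t - 7.36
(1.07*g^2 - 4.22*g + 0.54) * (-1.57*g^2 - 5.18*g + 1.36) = -1.6799*g^4 + 1.0828*g^3 + 22.467*g^2 - 8.5364*g + 0.7344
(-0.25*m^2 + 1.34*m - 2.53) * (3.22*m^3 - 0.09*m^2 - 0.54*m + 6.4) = -0.805*m^5 + 4.3373*m^4 - 8.1322*m^3 - 2.0959*m^2 + 9.9422*m - 16.192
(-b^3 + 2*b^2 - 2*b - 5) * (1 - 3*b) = 3*b^4 - 7*b^3 + 8*b^2 + 13*b - 5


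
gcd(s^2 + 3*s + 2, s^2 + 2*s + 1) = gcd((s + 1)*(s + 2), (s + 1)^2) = s + 1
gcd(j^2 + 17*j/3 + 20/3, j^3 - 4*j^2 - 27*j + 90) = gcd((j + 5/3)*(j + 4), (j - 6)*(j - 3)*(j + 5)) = 1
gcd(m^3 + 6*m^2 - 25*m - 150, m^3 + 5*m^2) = m + 5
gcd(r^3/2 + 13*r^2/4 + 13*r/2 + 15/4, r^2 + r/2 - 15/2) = r + 3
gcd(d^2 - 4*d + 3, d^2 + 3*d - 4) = d - 1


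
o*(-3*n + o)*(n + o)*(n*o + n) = -3*n^3*o^2 - 3*n^3*o - 2*n^2*o^3 - 2*n^2*o^2 + n*o^4 + n*o^3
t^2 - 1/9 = (t - 1/3)*(t + 1/3)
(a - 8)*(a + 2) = a^2 - 6*a - 16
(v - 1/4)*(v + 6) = v^2 + 23*v/4 - 3/2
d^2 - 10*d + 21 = (d - 7)*(d - 3)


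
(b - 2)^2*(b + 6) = b^3 + 2*b^2 - 20*b + 24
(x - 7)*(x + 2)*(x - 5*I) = x^3 - 5*x^2 - 5*I*x^2 - 14*x + 25*I*x + 70*I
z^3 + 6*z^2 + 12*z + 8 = (z + 2)^3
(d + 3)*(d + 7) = d^2 + 10*d + 21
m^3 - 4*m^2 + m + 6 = (m - 3)*(m - 2)*(m + 1)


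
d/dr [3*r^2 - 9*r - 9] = 6*r - 9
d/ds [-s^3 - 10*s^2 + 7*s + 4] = -3*s^2 - 20*s + 7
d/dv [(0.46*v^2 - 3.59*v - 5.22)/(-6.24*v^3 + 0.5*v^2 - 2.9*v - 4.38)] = (2.8704*v^4 - 44.8032*v^3 - 97.2574*v^2 + 1.1904*v + 0.586200000000002)/(38.9376*v^6 - 6.24*v^5 + 36.442*v^4 + 51.7624*v^3 + 4.03*v^2 + 25.404*v + 19.1844)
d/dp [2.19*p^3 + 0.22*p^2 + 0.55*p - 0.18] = 6.57*p^2 + 0.44*p + 0.55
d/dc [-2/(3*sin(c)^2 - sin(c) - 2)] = 2*(6*sin(c) - 1)*cos(c)/(-3*sin(c)^2 + sin(c) + 2)^2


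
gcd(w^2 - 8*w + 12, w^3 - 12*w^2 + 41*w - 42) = w - 2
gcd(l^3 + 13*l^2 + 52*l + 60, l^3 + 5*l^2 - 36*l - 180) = l^2 + 11*l + 30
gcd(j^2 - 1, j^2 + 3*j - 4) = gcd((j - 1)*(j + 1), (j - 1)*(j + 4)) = j - 1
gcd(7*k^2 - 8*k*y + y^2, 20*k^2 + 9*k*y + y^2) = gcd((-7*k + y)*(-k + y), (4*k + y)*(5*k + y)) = 1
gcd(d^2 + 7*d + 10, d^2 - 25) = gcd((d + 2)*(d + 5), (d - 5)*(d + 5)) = d + 5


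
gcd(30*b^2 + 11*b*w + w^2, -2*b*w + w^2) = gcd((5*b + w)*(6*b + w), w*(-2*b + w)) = 1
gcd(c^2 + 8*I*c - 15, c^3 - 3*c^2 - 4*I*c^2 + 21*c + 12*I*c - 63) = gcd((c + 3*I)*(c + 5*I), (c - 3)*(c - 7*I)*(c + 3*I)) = c + 3*I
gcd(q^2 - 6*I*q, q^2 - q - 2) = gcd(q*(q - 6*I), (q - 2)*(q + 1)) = 1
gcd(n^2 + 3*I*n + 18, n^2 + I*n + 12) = n - 3*I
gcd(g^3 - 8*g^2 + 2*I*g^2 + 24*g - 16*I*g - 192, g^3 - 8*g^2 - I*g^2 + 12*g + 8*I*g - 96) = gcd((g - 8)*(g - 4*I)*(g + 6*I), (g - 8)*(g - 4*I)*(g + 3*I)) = g^2 + g*(-8 - 4*I) + 32*I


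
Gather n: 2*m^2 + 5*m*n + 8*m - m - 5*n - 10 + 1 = 2*m^2 + 7*m + n*(5*m - 5) - 9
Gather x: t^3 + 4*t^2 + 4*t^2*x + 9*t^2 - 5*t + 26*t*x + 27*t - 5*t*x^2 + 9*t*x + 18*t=t^3 + 13*t^2 - 5*t*x^2 + 40*t + x*(4*t^2 + 35*t)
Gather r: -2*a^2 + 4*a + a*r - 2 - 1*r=-2*a^2 + 4*a + r*(a - 1) - 2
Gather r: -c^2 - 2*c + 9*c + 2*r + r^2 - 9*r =-c^2 + 7*c + r^2 - 7*r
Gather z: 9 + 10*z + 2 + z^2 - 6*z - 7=z^2 + 4*z + 4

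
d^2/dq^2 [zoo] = 0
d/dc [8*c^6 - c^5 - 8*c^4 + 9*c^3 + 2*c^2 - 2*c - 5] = 48*c^5 - 5*c^4 - 32*c^3 + 27*c^2 + 4*c - 2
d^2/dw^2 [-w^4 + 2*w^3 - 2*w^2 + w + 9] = -12*w^2 + 12*w - 4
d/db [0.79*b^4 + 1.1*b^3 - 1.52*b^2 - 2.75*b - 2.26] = 3.16*b^3 + 3.3*b^2 - 3.04*b - 2.75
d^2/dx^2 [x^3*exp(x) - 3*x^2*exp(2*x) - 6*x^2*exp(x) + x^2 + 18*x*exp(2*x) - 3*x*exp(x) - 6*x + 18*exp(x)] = x^3*exp(x) - 12*x^2*exp(2*x) + 48*x*exp(2*x) - 21*x*exp(x) + 66*exp(2*x) + 2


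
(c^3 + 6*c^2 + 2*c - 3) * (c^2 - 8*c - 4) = c^5 - 2*c^4 - 50*c^3 - 43*c^2 + 16*c + 12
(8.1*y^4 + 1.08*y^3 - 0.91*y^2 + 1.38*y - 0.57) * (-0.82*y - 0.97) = -6.642*y^5 - 8.7426*y^4 - 0.3014*y^3 - 0.2489*y^2 - 0.8712*y + 0.5529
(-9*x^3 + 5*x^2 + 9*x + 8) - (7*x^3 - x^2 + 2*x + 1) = -16*x^3 + 6*x^2 + 7*x + 7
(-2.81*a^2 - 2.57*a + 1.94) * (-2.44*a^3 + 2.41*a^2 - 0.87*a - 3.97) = 6.8564*a^5 - 0.501300000000001*a^4 - 8.4826*a^3 + 18.067*a^2 + 8.5151*a - 7.7018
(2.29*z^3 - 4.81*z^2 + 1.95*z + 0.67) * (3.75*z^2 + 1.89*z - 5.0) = 8.5875*z^5 - 13.7094*z^4 - 13.2284*z^3 + 30.248*z^2 - 8.4837*z - 3.35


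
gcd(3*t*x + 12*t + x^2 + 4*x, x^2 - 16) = x + 4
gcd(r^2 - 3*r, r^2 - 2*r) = r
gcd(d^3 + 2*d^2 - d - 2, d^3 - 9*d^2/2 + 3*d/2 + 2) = d - 1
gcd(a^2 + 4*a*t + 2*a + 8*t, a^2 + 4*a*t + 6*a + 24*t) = a + 4*t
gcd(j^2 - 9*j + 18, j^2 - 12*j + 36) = j - 6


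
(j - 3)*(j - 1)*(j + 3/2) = j^3 - 5*j^2/2 - 3*j + 9/2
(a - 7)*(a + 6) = a^2 - a - 42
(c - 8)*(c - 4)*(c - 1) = c^3 - 13*c^2 + 44*c - 32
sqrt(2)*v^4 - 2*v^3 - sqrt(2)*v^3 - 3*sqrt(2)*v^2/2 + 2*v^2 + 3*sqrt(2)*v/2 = v*(v - 1)*(v - 3*sqrt(2)/2)*(sqrt(2)*v + 1)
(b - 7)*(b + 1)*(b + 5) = b^3 - b^2 - 37*b - 35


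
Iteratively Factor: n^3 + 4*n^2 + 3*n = (n + 1)*(n^2 + 3*n) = n*(n + 1)*(n + 3)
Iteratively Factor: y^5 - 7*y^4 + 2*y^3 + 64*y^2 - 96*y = (y + 3)*(y^4 - 10*y^3 + 32*y^2 - 32*y) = y*(y + 3)*(y^3 - 10*y^2 + 32*y - 32) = y*(y - 4)*(y + 3)*(y^2 - 6*y + 8) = y*(y - 4)^2*(y + 3)*(y - 2)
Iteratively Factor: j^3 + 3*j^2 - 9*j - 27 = (j + 3)*(j^2 - 9) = (j - 3)*(j + 3)*(j + 3)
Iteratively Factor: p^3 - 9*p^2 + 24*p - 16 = (p - 1)*(p^2 - 8*p + 16) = (p - 4)*(p - 1)*(p - 4)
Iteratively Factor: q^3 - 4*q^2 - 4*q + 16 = (q - 4)*(q^2 - 4) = (q - 4)*(q - 2)*(q + 2)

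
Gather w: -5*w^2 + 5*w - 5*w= -5*w^2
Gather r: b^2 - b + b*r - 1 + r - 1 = b^2 - b + r*(b + 1) - 2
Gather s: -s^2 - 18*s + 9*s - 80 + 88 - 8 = -s^2 - 9*s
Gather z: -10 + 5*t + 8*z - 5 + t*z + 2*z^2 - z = 5*t + 2*z^2 + z*(t + 7) - 15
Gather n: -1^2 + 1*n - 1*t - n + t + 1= 0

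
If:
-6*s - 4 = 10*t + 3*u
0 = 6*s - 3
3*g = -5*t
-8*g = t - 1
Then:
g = 5/37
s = 1/2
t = -3/37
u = -229/111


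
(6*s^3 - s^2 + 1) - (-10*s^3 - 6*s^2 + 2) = 16*s^3 + 5*s^2 - 1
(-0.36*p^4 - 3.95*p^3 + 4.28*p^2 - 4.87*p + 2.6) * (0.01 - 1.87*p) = 0.6732*p^5 + 7.3829*p^4 - 8.0431*p^3 + 9.1497*p^2 - 4.9107*p + 0.026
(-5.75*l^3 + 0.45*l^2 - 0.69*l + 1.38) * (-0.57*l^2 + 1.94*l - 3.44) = 3.2775*l^5 - 11.4115*l^4 + 21.0463*l^3 - 3.6732*l^2 + 5.0508*l - 4.7472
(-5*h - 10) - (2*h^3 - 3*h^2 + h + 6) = -2*h^3 + 3*h^2 - 6*h - 16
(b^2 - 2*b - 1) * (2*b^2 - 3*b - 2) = 2*b^4 - 7*b^3 + 2*b^2 + 7*b + 2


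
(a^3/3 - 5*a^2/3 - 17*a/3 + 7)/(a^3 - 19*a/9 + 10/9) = 3*(a^2 - 4*a - 21)/(9*a^2 + 9*a - 10)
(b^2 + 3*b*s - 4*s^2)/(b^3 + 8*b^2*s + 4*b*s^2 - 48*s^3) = (-b + s)/(-b^2 - 4*b*s + 12*s^2)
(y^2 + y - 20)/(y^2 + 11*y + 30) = (y - 4)/(y + 6)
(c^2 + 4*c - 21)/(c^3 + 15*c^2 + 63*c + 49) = (c - 3)/(c^2 + 8*c + 7)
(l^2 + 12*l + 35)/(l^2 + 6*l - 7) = (l + 5)/(l - 1)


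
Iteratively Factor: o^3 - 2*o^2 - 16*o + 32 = (o - 2)*(o^2 - 16) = (o - 4)*(o - 2)*(o + 4)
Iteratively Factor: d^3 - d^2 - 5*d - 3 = (d + 1)*(d^2 - 2*d - 3) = (d - 3)*(d + 1)*(d + 1)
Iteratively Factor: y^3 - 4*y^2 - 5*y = (y - 5)*(y^2 + y) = y*(y - 5)*(y + 1)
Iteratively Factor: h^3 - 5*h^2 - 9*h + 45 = (h - 3)*(h^2 - 2*h - 15) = (h - 3)*(h + 3)*(h - 5)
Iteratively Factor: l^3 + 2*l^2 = (l)*(l^2 + 2*l) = l^2*(l + 2)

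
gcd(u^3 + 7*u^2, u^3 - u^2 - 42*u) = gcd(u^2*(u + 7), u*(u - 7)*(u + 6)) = u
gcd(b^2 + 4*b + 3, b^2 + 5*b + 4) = b + 1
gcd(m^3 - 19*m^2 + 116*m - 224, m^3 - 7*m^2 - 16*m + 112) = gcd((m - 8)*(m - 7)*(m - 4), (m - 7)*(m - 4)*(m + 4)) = m^2 - 11*m + 28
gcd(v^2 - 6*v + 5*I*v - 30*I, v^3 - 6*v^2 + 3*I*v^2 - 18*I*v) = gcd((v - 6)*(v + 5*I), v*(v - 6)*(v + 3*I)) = v - 6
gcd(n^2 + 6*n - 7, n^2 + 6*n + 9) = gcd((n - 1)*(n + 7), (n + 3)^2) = 1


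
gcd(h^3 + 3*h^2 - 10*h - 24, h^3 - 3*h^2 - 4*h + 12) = h^2 - h - 6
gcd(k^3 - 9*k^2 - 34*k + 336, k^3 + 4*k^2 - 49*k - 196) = k - 7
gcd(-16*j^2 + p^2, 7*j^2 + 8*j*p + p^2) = 1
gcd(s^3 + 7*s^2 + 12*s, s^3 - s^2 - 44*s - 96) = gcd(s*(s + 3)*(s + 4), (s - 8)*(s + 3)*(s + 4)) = s^2 + 7*s + 12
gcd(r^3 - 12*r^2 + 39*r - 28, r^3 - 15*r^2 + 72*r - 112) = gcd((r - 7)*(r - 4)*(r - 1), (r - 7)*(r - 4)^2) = r^2 - 11*r + 28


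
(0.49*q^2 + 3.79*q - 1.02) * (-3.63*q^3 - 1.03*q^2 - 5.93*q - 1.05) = -1.7787*q^5 - 14.2624*q^4 - 3.1068*q^3 - 21.9386*q^2 + 2.0691*q + 1.071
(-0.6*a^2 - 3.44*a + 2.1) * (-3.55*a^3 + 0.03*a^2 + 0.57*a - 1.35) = 2.13*a^5 + 12.194*a^4 - 7.9002*a^3 - 1.0878*a^2 + 5.841*a - 2.835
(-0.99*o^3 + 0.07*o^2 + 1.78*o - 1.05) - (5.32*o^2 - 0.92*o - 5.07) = -0.99*o^3 - 5.25*o^2 + 2.7*o + 4.02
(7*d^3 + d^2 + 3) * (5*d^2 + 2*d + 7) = 35*d^5 + 19*d^4 + 51*d^3 + 22*d^2 + 6*d + 21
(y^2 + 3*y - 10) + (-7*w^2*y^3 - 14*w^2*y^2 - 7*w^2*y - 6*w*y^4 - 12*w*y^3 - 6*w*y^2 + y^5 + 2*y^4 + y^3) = -7*w^2*y^3 - 14*w^2*y^2 - 7*w^2*y - 6*w*y^4 - 12*w*y^3 - 6*w*y^2 + y^5 + 2*y^4 + y^3 + y^2 + 3*y - 10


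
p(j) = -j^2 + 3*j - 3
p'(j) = 3 - 2*j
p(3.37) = -4.25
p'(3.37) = -3.74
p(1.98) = -0.98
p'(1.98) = -0.96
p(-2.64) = -17.89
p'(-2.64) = 8.28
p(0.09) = -2.74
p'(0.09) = 2.82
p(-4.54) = -37.23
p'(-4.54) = 12.08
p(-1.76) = -11.38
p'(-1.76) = 6.52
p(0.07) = -2.79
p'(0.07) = 2.86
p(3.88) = -6.41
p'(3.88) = -4.76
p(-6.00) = -57.00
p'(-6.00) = 15.00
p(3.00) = -3.00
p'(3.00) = -3.00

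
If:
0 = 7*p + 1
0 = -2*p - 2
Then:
No Solution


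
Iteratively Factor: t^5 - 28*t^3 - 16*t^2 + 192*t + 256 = (t + 2)*(t^4 - 2*t^3 - 24*t^2 + 32*t + 128) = (t + 2)^2*(t^3 - 4*t^2 - 16*t + 64) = (t + 2)^2*(t + 4)*(t^2 - 8*t + 16) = (t - 4)*(t + 2)^2*(t + 4)*(t - 4)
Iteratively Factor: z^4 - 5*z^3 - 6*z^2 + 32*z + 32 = (z + 1)*(z^3 - 6*z^2 + 32) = (z + 1)*(z + 2)*(z^2 - 8*z + 16) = (z - 4)*(z + 1)*(z + 2)*(z - 4)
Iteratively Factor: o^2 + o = (o)*(o + 1)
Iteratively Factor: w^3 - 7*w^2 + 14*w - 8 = (w - 1)*(w^2 - 6*w + 8) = (w - 4)*(w - 1)*(w - 2)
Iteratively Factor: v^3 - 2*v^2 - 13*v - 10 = (v + 1)*(v^2 - 3*v - 10) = (v + 1)*(v + 2)*(v - 5)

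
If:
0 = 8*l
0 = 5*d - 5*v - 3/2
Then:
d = v + 3/10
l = 0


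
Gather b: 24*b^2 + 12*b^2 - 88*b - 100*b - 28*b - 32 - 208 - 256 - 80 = 36*b^2 - 216*b - 576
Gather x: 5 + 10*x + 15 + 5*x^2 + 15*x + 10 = 5*x^2 + 25*x + 30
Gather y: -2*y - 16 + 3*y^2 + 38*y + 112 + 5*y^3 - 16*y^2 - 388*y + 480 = 5*y^3 - 13*y^2 - 352*y + 576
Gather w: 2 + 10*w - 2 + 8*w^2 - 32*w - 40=8*w^2 - 22*w - 40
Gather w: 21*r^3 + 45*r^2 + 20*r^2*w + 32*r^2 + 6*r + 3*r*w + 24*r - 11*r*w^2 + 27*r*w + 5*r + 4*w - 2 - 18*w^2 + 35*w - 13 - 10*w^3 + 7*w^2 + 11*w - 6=21*r^3 + 77*r^2 + 35*r - 10*w^3 + w^2*(-11*r - 11) + w*(20*r^2 + 30*r + 50) - 21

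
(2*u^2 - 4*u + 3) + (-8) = 2*u^2 - 4*u - 5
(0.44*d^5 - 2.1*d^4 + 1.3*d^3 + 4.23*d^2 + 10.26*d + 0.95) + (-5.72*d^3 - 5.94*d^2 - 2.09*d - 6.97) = 0.44*d^5 - 2.1*d^4 - 4.42*d^3 - 1.71*d^2 + 8.17*d - 6.02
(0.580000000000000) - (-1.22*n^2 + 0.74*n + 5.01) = 1.22*n^2 - 0.74*n - 4.43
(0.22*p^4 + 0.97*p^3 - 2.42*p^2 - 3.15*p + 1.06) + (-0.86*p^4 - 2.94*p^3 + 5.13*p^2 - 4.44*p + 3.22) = -0.64*p^4 - 1.97*p^3 + 2.71*p^2 - 7.59*p + 4.28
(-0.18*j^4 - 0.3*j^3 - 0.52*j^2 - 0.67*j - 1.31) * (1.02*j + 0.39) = -0.1836*j^5 - 0.3762*j^4 - 0.6474*j^3 - 0.8862*j^2 - 1.5975*j - 0.5109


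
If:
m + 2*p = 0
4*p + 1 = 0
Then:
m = 1/2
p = -1/4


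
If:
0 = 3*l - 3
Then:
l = 1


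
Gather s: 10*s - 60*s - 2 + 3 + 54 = 55 - 50*s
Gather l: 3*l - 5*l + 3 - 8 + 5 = -2*l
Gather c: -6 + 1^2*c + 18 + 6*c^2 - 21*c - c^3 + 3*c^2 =-c^3 + 9*c^2 - 20*c + 12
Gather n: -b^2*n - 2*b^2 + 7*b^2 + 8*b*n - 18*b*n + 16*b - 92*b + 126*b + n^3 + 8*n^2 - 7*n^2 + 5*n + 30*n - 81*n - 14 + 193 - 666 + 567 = 5*b^2 + 50*b + n^3 + n^2 + n*(-b^2 - 10*b - 46) + 80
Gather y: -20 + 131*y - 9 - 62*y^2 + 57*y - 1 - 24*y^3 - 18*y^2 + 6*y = -24*y^3 - 80*y^2 + 194*y - 30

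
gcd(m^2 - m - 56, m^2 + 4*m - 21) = m + 7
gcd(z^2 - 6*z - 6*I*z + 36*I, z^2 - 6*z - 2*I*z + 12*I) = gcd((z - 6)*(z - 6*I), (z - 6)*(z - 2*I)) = z - 6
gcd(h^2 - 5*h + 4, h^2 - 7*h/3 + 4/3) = h - 1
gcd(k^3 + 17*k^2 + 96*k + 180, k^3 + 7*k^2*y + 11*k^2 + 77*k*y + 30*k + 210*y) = k^2 + 11*k + 30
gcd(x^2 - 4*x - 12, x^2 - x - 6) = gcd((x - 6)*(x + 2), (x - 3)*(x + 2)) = x + 2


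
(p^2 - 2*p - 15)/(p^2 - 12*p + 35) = (p + 3)/(p - 7)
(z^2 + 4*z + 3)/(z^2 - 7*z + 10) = (z^2 + 4*z + 3)/(z^2 - 7*z + 10)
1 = 1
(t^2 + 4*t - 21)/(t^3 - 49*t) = (t - 3)/(t*(t - 7))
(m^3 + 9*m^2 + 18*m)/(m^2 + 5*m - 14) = m*(m^2 + 9*m + 18)/(m^2 + 5*m - 14)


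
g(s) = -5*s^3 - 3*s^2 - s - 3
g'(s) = -15*s^2 - 6*s - 1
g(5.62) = -990.89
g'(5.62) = -508.49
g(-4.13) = 302.18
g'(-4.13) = -232.07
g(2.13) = -67.06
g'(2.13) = -81.83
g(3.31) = -220.50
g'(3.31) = -185.20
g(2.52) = -104.59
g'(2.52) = -111.38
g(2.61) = -114.94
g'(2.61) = -118.84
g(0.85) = -9.09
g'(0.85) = -16.94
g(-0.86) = -1.18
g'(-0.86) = -6.93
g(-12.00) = 8217.00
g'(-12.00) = -2089.00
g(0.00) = -3.00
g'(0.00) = -1.00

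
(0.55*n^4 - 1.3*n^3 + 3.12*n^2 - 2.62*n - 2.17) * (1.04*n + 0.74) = 0.572*n^5 - 0.945*n^4 + 2.2828*n^3 - 0.416*n^2 - 4.1956*n - 1.6058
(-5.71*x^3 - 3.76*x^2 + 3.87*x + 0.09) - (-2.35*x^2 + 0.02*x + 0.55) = -5.71*x^3 - 1.41*x^2 + 3.85*x - 0.46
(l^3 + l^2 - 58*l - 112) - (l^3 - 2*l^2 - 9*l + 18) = 3*l^2 - 49*l - 130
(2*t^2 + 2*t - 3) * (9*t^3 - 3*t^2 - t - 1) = 18*t^5 + 12*t^4 - 35*t^3 + 5*t^2 + t + 3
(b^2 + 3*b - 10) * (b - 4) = b^3 - b^2 - 22*b + 40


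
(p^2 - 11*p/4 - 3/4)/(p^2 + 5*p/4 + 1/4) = (p - 3)/(p + 1)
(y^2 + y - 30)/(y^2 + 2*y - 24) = (y - 5)/(y - 4)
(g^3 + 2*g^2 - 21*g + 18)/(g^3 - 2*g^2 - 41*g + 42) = (g - 3)/(g - 7)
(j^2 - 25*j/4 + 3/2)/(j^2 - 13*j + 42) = (j - 1/4)/(j - 7)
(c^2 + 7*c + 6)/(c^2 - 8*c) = (c^2 + 7*c + 6)/(c*(c - 8))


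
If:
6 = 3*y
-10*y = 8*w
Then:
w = -5/2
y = 2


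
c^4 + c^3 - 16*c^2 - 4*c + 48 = (c - 3)*(c - 2)*(c + 2)*(c + 4)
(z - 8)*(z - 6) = z^2 - 14*z + 48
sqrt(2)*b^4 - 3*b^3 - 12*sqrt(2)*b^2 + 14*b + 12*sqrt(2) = (b - 3*sqrt(2))*(b - sqrt(2))*(b + 2*sqrt(2))*(sqrt(2)*b + 1)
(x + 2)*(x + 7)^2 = x^3 + 16*x^2 + 77*x + 98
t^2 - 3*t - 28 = (t - 7)*(t + 4)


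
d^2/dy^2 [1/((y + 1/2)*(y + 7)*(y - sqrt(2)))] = 4*(4*(y + 7)^2*(y - sqrt(2))^2 + 2*(y + 7)^2*(y - sqrt(2))*(2*y + 1) + (y + 7)^2*(2*y + 1)^2 + 2*(y + 7)*(y - sqrt(2))^2*(2*y + 1) + (y + 7)*(y - sqrt(2))*(2*y + 1)^2 + (y - sqrt(2))^2*(2*y + 1)^2)/((y + 7)^3*(y - sqrt(2))^3*(2*y + 1)^3)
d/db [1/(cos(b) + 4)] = sin(b)/(cos(b) + 4)^2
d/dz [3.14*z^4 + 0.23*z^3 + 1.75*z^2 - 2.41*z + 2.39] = 12.56*z^3 + 0.69*z^2 + 3.5*z - 2.41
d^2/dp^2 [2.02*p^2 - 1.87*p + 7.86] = 4.04000000000000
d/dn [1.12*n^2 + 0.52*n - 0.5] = 2.24*n + 0.52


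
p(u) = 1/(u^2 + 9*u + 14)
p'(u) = (-2*u - 9)/(u^2 + 9*u + 14)^2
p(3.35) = 0.02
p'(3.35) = -0.01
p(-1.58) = 0.44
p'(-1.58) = -1.13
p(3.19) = 0.02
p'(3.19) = -0.01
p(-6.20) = -0.30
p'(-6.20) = 0.30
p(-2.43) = -0.51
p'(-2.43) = -1.07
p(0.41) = 0.06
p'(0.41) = -0.03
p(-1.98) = 9.96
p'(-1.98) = -499.99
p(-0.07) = 0.07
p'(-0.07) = -0.05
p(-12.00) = 0.02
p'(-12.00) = 0.01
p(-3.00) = -0.25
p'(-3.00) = -0.19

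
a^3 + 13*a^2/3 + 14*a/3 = a*(a + 2)*(a + 7/3)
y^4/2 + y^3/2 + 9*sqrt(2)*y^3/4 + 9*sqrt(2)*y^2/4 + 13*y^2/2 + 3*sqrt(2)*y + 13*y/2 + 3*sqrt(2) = (y/2 + sqrt(2))*(y + 1)*(y + sqrt(2))*(y + 3*sqrt(2)/2)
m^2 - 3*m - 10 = (m - 5)*(m + 2)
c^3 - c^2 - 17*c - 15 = (c - 5)*(c + 1)*(c + 3)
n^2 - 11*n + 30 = (n - 6)*(n - 5)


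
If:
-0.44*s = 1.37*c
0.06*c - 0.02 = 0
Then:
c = 0.33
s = -1.04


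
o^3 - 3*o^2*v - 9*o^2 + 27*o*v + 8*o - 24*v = (o - 8)*(o - 1)*(o - 3*v)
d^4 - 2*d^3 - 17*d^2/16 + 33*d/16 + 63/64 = (d - 7/4)*(d - 3/2)*(d + 1/2)*(d + 3/4)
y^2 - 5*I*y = y*(y - 5*I)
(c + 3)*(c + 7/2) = c^2 + 13*c/2 + 21/2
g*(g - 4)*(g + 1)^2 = g^4 - 2*g^3 - 7*g^2 - 4*g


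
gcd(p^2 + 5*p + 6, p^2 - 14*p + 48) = 1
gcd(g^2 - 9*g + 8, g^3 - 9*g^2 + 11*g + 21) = 1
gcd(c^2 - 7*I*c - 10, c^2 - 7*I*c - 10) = c^2 - 7*I*c - 10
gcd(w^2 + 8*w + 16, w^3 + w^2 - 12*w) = w + 4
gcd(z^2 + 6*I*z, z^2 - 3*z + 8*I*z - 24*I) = 1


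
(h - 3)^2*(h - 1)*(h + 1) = h^4 - 6*h^3 + 8*h^2 + 6*h - 9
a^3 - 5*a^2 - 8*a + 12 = (a - 6)*(a - 1)*(a + 2)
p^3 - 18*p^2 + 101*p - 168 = (p - 8)*(p - 7)*(p - 3)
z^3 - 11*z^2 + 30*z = z*(z - 6)*(z - 5)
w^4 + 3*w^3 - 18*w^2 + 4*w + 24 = (w - 2)^2*(w + 1)*(w + 6)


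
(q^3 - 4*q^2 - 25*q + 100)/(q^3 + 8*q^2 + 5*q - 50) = (q^2 - 9*q + 20)/(q^2 + 3*q - 10)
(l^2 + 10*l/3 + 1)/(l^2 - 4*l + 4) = (l^2 + 10*l/3 + 1)/(l^2 - 4*l + 4)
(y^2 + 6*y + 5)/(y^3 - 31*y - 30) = 1/(y - 6)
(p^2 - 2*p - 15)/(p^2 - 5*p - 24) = (p - 5)/(p - 8)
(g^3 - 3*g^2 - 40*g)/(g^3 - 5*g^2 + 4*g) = (g^2 - 3*g - 40)/(g^2 - 5*g + 4)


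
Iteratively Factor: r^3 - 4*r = (r - 2)*(r^2 + 2*r) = r*(r - 2)*(r + 2)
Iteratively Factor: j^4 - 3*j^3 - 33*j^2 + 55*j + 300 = (j - 5)*(j^3 + 2*j^2 - 23*j - 60) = (j - 5)^2*(j^2 + 7*j + 12) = (j - 5)^2*(j + 3)*(j + 4)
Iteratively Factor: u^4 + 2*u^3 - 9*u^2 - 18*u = (u)*(u^3 + 2*u^2 - 9*u - 18) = u*(u + 2)*(u^2 - 9) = u*(u - 3)*(u + 2)*(u + 3)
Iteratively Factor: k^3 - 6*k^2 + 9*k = (k - 3)*(k^2 - 3*k) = (k - 3)^2*(k)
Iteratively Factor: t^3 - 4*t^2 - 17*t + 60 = (t - 5)*(t^2 + t - 12) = (t - 5)*(t - 3)*(t + 4)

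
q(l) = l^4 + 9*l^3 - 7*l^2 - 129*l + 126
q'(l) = 4*l^3 + 27*l^2 - 14*l - 129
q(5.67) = 1843.64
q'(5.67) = 1388.78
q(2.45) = -63.68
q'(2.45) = 57.59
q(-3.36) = 266.47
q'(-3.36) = 71.13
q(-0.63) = 202.40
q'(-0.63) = -110.46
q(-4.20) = 188.70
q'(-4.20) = 109.73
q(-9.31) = 970.41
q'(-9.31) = -886.22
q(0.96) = 4.52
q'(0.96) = -114.02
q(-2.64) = 300.75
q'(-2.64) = 22.54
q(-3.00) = 288.00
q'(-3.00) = 48.00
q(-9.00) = 720.00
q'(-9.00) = -732.00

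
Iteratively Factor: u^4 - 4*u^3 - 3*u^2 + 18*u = (u - 3)*(u^3 - u^2 - 6*u) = (u - 3)*(u + 2)*(u^2 - 3*u) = u*(u - 3)*(u + 2)*(u - 3)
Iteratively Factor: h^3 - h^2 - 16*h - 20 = (h + 2)*(h^2 - 3*h - 10) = (h + 2)^2*(h - 5)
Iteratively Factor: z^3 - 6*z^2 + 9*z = (z - 3)*(z^2 - 3*z) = z*(z - 3)*(z - 3)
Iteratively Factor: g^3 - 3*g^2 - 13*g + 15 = (g + 3)*(g^2 - 6*g + 5) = (g - 1)*(g + 3)*(g - 5)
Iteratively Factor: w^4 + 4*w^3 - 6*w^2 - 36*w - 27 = (w - 3)*(w^3 + 7*w^2 + 15*w + 9) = (w - 3)*(w + 1)*(w^2 + 6*w + 9) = (w - 3)*(w + 1)*(w + 3)*(w + 3)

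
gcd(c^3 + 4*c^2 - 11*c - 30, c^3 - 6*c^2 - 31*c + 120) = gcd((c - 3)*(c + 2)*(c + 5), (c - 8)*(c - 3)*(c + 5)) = c^2 + 2*c - 15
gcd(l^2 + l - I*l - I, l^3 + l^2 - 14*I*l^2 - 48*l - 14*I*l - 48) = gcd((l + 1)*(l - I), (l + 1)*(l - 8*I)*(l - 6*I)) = l + 1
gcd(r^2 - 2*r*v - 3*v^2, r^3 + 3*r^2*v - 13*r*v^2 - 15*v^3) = r^2 - 2*r*v - 3*v^2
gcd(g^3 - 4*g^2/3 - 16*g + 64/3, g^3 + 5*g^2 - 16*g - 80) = g^2 - 16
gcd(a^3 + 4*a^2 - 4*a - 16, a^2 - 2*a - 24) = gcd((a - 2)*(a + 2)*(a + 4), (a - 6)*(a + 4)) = a + 4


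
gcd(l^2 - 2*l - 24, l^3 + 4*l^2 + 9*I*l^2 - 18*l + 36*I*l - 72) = l + 4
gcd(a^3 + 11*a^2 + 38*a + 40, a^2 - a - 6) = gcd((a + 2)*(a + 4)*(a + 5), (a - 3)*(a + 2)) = a + 2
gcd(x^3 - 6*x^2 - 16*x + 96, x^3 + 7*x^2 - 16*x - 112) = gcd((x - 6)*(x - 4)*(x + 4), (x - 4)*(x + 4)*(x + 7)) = x^2 - 16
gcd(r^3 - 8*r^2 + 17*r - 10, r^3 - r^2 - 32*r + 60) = r^2 - 7*r + 10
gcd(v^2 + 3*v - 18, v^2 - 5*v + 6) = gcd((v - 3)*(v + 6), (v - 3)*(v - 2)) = v - 3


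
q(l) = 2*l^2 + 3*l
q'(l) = 4*l + 3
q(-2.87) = 7.86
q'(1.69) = 9.76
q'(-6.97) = -24.88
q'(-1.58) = -3.32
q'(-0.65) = 0.40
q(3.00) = 27.00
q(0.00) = 0.00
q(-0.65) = -1.10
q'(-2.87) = -8.48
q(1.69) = 10.78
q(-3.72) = 16.52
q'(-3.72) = -11.88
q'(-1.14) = -1.56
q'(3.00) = 15.00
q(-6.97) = 76.25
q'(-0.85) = -0.40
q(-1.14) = -0.82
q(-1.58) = 0.25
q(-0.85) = -1.10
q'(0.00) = 3.00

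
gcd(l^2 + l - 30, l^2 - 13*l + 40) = l - 5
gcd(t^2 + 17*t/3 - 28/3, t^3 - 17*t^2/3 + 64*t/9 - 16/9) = t - 4/3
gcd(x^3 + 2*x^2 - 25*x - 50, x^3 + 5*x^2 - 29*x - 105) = x - 5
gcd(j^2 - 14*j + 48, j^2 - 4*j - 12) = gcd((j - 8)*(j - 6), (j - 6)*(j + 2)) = j - 6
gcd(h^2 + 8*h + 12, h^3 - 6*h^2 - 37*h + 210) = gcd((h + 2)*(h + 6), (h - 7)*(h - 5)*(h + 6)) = h + 6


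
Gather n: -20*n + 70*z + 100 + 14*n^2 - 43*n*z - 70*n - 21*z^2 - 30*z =14*n^2 + n*(-43*z - 90) - 21*z^2 + 40*z + 100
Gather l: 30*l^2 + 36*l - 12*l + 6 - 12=30*l^2 + 24*l - 6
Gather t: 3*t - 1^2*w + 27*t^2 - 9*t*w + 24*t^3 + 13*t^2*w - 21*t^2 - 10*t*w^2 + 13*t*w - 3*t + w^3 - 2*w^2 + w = 24*t^3 + t^2*(13*w + 6) + t*(-10*w^2 + 4*w) + w^3 - 2*w^2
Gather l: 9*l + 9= 9*l + 9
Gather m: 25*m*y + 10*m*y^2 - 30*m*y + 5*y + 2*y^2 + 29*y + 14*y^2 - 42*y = m*(10*y^2 - 5*y) + 16*y^2 - 8*y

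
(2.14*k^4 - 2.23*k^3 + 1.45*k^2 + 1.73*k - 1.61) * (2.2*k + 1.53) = 4.708*k^5 - 1.6318*k^4 - 0.2219*k^3 + 6.0245*k^2 - 0.895100000000001*k - 2.4633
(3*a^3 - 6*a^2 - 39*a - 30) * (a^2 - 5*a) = 3*a^5 - 21*a^4 - 9*a^3 + 165*a^2 + 150*a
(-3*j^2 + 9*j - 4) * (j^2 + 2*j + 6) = -3*j^4 + 3*j^3 - 4*j^2 + 46*j - 24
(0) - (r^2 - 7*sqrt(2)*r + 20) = -r^2 + 7*sqrt(2)*r - 20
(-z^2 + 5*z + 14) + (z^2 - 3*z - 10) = 2*z + 4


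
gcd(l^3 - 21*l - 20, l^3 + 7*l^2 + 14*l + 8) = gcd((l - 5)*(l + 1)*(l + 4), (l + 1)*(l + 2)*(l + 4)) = l^2 + 5*l + 4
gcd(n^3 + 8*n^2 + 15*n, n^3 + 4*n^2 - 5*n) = n^2 + 5*n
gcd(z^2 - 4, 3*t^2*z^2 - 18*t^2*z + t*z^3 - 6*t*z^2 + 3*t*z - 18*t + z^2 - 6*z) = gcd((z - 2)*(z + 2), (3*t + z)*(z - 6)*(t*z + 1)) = 1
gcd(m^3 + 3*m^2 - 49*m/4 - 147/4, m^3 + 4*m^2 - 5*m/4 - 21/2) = m + 7/2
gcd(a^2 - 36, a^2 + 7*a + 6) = a + 6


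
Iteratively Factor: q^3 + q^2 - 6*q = (q)*(q^2 + q - 6) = q*(q + 3)*(q - 2)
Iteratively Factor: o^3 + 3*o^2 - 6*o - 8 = (o - 2)*(o^2 + 5*o + 4) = (o - 2)*(o + 1)*(o + 4)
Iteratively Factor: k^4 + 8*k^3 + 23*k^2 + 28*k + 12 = (k + 1)*(k^3 + 7*k^2 + 16*k + 12) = (k + 1)*(k + 3)*(k^2 + 4*k + 4) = (k + 1)*(k + 2)*(k + 3)*(k + 2)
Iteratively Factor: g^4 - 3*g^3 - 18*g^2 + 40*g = (g - 2)*(g^3 - g^2 - 20*g) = (g - 5)*(g - 2)*(g^2 + 4*g) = g*(g - 5)*(g - 2)*(g + 4)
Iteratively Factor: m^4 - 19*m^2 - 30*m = (m - 5)*(m^3 + 5*m^2 + 6*m) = m*(m - 5)*(m^2 + 5*m + 6) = m*(m - 5)*(m + 3)*(m + 2)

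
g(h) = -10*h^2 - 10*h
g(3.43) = -151.95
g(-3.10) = -65.10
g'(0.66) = -23.20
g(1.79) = -49.94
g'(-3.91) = 68.20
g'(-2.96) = 49.20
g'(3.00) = -70.00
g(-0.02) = 0.20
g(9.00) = -900.00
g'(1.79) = -45.80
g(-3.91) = -113.78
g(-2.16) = -25.06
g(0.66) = -10.96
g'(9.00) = -190.00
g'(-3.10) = 52.00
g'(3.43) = -78.60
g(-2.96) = -58.02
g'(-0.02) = -9.60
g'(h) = -20*h - 10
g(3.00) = -120.00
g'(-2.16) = 33.20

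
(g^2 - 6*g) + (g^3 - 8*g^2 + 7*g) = g^3 - 7*g^2 + g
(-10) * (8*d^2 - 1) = 10 - 80*d^2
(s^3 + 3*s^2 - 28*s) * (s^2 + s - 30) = s^5 + 4*s^4 - 55*s^3 - 118*s^2 + 840*s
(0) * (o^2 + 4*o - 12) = 0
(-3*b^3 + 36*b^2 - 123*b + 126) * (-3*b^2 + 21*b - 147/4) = 9*b^5 - 171*b^4 + 4941*b^3/4 - 4284*b^2 + 28665*b/4 - 9261/2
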